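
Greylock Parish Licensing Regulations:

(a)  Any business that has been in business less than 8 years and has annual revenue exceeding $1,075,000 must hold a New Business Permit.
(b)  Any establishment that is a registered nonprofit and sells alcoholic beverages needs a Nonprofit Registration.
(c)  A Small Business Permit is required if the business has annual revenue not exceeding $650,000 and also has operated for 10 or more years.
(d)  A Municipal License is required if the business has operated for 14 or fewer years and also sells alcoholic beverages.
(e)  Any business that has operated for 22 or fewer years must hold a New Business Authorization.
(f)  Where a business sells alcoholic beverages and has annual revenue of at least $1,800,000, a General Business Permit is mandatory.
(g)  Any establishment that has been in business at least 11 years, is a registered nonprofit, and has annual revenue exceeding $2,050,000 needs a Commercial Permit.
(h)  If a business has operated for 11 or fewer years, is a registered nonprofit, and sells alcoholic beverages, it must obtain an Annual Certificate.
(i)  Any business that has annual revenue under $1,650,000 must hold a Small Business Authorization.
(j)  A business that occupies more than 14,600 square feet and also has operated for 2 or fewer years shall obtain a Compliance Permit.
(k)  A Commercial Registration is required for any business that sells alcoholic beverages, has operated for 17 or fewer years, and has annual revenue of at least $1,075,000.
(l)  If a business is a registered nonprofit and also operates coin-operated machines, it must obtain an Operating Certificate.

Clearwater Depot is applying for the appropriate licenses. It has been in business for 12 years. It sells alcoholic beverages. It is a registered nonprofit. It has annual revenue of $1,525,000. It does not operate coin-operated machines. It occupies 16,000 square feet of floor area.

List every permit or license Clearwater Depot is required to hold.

Commercial Registration, Municipal License, New Business Authorization, Nonprofit Registration, Small Business Authorization

(a) years in business 12 ≥ 8; revenue $1,525,000 > $1,075,000 → New Business Permit not required.
(b) is a registered nonprofit; sells alcoholic beverages → Nonprofit Registration required.
(c) revenue $1,525,000 > $650,000; years in business 12 ≥ 10 → Small Business Permit not required.
(d) years in business 12 ≤ 14; sells alcoholic beverages → Municipal License required.
(e) years in business 12 ≤ 22 → New Business Authorization required.
(f) sells alcoholic beverages; revenue $1,525,000 < $1,800,000 → General Business Permit not required.
(g) years in business 12 ≥ 11; is a registered nonprofit; revenue $1,525,000 ≤ $2,050,000 → Commercial Permit not required.
(h) years in business 12 > 11; is a registered nonprofit; sells alcoholic beverages → Annual Certificate not required.
(i) revenue $1,525,000 < $1,650,000 → Small Business Authorization required.
(j) floor area 16,000 square feet > 14,600 square feet; years in business 12 > 2 → Compliance Permit not required.
(k) sells alcoholic beverages; years in business 12 ≤ 17; revenue $1,525,000 ≥ $1,075,000 → Commercial Registration required.
(l) is a registered nonprofit; does not operate coin-operated machines → Operating Certificate not required.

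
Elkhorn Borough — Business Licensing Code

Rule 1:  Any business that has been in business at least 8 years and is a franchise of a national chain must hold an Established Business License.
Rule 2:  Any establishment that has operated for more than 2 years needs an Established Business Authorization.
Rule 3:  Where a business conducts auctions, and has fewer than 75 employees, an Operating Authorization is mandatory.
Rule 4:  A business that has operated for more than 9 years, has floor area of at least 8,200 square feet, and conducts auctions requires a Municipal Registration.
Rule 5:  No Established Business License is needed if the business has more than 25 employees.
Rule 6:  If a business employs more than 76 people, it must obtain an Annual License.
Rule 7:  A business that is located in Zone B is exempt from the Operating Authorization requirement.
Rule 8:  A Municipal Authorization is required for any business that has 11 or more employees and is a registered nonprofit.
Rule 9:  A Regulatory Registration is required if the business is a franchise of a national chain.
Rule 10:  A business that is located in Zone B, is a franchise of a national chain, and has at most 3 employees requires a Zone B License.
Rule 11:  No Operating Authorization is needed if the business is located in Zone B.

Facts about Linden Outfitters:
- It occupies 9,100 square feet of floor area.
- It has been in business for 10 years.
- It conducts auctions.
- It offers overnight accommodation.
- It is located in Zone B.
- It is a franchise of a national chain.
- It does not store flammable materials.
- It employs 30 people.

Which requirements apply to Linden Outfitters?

Established Business Authorization, Municipal Registration, Regulatory Registration

Rule 1: years in business 10 ≥ 8; is a franchise of a national chain → Established Business License required.
Rule 2: years in business 10 > 2 → Established Business Authorization required.
Rule 3: conducts auctions; employees 30 < 75 → Operating Authorization required.
Rule 4: years in business 10 > 9; floor area 9,100 square feet ≥ 8,200 square feet; conducts auctions → Municipal Registration required.
Rule 5: employees 30 > 25 → exempt from Established Business License.
Rule 6: employees 30 ≤ 76 → Annual License not required.
Rule 7: is located in Zone B → exempt from Operating Authorization.
Rule 8: employees 30 ≥ 11; is a franchise of a national chain (not: is a registered nonprofit) → Municipal Authorization not required.
Rule 9: is a franchise of a national chain → Regulatory Registration required.
Rule 10: is located in Zone B; is a franchise of a national chain; employees 30 > 3 → Zone B License not required.
Rule 11: is located in Zone B → exempt from Operating Authorization.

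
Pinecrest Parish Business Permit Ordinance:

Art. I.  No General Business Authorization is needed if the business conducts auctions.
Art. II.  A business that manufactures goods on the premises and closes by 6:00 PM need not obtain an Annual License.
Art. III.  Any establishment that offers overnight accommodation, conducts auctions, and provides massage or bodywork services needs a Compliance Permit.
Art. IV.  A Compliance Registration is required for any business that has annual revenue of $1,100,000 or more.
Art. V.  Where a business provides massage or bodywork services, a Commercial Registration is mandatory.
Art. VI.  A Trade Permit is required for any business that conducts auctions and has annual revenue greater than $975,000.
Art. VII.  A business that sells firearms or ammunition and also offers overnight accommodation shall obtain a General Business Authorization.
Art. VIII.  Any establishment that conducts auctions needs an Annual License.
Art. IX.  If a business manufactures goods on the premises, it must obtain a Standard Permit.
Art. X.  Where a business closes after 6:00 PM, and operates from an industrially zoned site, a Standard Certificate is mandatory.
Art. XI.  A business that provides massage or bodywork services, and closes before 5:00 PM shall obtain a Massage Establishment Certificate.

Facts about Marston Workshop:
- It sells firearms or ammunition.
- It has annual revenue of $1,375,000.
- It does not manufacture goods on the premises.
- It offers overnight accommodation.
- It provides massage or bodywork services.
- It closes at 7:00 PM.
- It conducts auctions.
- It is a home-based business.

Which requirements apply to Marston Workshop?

Art. I. conducts auctions → exempt from General Business Authorization.
Art. II. does not manufacture goods on the premises; closes 7:00 PM, after 6:00 PM → Annual License exemption does not apply.
Art. III. offers overnight accommodation; conducts auctions; provides massage or bodywork services → Compliance Permit required.
Art. IV. revenue $1,375,000 ≥ $1,100,000 → Compliance Registration required.
Art. V. provides massage or bodywork services → Commercial Registration required.
Art. VI. conducts auctions; revenue $1,375,000 > $975,000 → Trade Permit required.
Art. VII. sells firearms or ammunition; offers overnight accommodation → General Business Authorization required.
Art. VIII. conducts auctions → Annual License required.
Art. IX. does not manufacture goods on the premises → Standard Permit not required.
Art. X. closes 7:00 PM, after 6:00 PM; is a home-based business (not: operates from an industrially zoned site) → Standard Certificate not required.
Art. XI. provides massage or bodywork services; closes 7:00 PM, after 5:00 PM → Massage Establishment Certificate not required.

Annual License, Commercial Registration, Compliance Permit, Compliance Registration, Trade Permit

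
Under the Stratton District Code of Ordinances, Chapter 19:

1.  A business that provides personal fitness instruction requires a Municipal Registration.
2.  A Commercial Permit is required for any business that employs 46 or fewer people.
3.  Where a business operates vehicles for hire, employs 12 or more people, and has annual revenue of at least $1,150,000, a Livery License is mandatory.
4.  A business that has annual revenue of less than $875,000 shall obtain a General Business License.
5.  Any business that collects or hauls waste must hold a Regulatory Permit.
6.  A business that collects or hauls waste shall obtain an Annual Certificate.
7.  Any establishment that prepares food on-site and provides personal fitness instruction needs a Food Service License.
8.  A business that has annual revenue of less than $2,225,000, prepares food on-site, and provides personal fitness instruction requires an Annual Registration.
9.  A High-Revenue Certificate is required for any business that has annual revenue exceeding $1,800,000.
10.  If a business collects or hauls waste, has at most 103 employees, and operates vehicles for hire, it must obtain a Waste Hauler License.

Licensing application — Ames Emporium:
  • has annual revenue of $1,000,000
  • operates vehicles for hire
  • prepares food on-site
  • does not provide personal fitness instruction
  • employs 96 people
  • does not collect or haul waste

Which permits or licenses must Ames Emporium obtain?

1. does not provide personal fitness instruction → Municipal Registration not required.
2. employees 96 > 46 → Commercial Permit not required.
3. operates vehicles for hire; employees 96 ≥ 12; revenue $1,000,000 < $1,150,000 → Livery License not required.
4. revenue $1,000,000 ≥ $875,000 → General Business License not required.
5. does not collect or haul waste → Regulatory Permit not required.
6. does not collect or haul waste → Annual Certificate not required.
7. prepares food on-site; does not provide personal fitness instruction → Food Service License not required.
8. revenue $1,000,000 < $2,225,000; prepares food on-site; does not provide personal fitness instruction → Annual Registration not required.
9. revenue $1,000,000 ≤ $1,800,000 → High-Revenue Certificate not required.
10. does not collect or haul waste; employees 96 ≤ 103; operates vehicles for hire → Waste Hauler License not required.

None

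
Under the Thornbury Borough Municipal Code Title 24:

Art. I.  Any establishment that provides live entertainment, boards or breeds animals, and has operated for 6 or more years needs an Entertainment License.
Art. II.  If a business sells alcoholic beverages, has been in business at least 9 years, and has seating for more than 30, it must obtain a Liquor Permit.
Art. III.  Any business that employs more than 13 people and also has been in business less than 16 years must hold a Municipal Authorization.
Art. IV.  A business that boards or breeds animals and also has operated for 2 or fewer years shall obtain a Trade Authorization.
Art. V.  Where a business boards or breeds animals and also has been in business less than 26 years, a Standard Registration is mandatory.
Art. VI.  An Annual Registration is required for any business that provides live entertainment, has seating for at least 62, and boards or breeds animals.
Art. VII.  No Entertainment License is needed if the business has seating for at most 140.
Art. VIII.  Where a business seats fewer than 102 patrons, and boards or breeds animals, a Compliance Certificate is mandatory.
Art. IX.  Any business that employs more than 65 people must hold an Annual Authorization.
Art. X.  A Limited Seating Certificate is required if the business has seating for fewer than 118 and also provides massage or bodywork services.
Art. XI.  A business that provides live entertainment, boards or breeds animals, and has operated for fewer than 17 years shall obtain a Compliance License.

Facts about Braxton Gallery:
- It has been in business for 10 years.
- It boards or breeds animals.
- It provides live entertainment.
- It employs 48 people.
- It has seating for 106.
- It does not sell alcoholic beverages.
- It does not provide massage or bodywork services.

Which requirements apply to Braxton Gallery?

Art. I. provides live entertainment; boards or breeds animals; years in business 10 ≥ 6 → Entertainment License required.
Art. II. does not sell alcoholic beverages; years in business 10 ≥ 9; seating 106 > 30 → Liquor Permit not required.
Art. III. employees 48 > 13; years in business 10 < 16 → Municipal Authorization required.
Art. IV. boards or breeds animals; years in business 10 > 2 → Trade Authorization not required.
Art. V. boards or breeds animals; years in business 10 < 26 → Standard Registration required.
Art. VI. provides live entertainment; seating 106 ≥ 62; boards or breeds animals → Annual Registration required.
Art. VII. seating 106 ≤ 140 → exempt from Entertainment License.
Art. VIII. seating 106 ≥ 102; boards or breeds animals → Compliance Certificate not required.
Art. IX. employees 48 ≤ 65 → Annual Authorization not required.
Art. X. seating 106 < 118; does not provide massage or bodywork services → Limited Seating Certificate not required.
Art. XI. provides live entertainment; boards or breeds animals; years in business 10 < 17 → Compliance License required.

Annual Registration, Compliance License, Municipal Authorization, Standard Registration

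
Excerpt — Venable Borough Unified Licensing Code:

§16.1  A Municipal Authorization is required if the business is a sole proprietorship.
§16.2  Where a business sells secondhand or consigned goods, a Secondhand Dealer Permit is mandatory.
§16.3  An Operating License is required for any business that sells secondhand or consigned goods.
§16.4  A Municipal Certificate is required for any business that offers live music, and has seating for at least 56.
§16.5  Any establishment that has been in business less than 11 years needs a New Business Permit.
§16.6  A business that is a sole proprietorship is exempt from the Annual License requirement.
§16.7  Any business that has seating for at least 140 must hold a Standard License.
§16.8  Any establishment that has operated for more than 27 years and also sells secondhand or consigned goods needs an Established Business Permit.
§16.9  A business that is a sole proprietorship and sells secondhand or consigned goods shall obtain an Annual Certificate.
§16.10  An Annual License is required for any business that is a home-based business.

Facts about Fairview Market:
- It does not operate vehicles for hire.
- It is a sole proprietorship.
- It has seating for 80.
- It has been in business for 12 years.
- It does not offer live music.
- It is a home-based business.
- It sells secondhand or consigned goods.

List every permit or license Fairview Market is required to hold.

§16.1 is a sole proprietorship → Municipal Authorization required.
§16.2 sells secondhand or consigned goods → Secondhand Dealer Permit required.
§16.3 sells secondhand or consigned goods → Operating License required.
§16.4 does not offer live music; seating 80 ≥ 56 → Municipal Certificate not required.
§16.5 years in business 12 ≥ 11 → New Business Permit not required.
§16.6 is a sole proprietorship → exempt from Annual License.
§16.7 seating 80 < 140 → Standard License not required.
§16.8 years in business 12 ≤ 27; sells secondhand or consigned goods → Established Business Permit not required.
§16.9 is a sole proprietorship; sells secondhand or consigned goods → Annual Certificate required.
§16.10 is a home-based business → Annual License required.

Annual Certificate, Municipal Authorization, Operating License, Secondhand Dealer Permit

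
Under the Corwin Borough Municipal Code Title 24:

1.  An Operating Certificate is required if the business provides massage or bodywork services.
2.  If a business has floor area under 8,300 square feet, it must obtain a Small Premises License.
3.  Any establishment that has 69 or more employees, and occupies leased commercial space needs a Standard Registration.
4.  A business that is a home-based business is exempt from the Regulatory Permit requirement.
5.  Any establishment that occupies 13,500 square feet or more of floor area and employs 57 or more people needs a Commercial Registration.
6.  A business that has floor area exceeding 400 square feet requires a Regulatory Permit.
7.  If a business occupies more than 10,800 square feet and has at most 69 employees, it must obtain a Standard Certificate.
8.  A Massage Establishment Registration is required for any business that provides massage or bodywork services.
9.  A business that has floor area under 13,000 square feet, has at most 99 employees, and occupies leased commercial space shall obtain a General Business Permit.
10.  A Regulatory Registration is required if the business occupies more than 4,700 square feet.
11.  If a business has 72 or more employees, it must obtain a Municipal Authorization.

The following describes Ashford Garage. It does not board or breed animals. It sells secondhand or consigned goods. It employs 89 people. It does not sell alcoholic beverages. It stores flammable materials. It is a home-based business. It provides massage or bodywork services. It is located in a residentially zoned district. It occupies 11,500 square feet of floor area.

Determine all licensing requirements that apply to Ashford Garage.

Massage Establishment Registration, Municipal Authorization, Operating Certificate, Regulatory Registration

1. provides massage or bodywork services → Operating Certificate required.
2. floor area 11,500 square feet ≥ 8,300 square feet → Small Premises License not required.
3. employees 89 ≥ 69; is a home-based business (not: occupies leased commercial space) → Standard Registration not required.
4. is a home-based business → exempt from Regulatory Permit.
5. floor area 11,500 square feet < 13,500 square feet; employees 89 ≥ 57 → Commercial Registration not required.
6. floor area 11,500 square feet > 400 square feet → Regulatory Permit required.
7. floor area 11,500 square feet > 10,800 square feet; employees 89 > 69 → Standard Certificate not required.
8. provides massage or bodywork services → Massage Establishment Registration required.
9. floor area 11,500 square feet < 13,000 square feet; employees 89 ≤ 99; is a home-based business (not: occupies leased commercial space) → General Business Permit not required.
10. floor area 11,500 square feet > 4,700 square feet → Regulatory Registration required.
11. employees 89 ≥ 72 → Municipal Authorization required.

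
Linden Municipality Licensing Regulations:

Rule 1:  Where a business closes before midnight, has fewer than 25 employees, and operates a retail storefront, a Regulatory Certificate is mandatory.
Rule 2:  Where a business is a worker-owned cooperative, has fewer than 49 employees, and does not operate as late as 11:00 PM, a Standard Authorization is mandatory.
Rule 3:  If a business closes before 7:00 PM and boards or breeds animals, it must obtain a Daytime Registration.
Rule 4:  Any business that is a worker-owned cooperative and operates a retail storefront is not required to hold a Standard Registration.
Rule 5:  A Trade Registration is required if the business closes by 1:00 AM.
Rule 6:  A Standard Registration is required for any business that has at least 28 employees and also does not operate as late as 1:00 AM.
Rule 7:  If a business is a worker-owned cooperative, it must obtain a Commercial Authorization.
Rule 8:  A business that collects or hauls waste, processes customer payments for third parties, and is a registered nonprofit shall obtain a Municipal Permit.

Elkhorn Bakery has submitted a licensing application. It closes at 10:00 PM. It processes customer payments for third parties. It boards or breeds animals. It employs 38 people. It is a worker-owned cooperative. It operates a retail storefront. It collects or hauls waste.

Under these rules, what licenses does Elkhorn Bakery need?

Commercial Authorization, Standard Authorization, Trade Registration

Rule 1: closes 10:00 PM, at/before midnight; employees 38 ≥ 25; operates a retail storefront → Regulatory Certificate not required.
Rule 2: is a worker-owned cooperative; employees 38 < 49; closes 10:00 PM, at/before 11:00 PM → Standard Authorization required.
Rule 3: closes 10:00 PM, after 7:00 PM; boards or breeds animals → Daytime Registration not required.
Rule 4: is a worker-owned cooperative; operates a retail storefront → exempt from Standard Registration.
Rule 5: closes 10:00 PM, at/before 1:00 AM → Trade Registration required.
Rule 6: employees 38 ≥ 28; closes 10:00 PM, at/before 1:00 AM → Standard Registration required.
Rule 7: is a worker-owned cooperative → Commercial Authorization required.
Rule 8: collects or hauls waste; processes customer payments for third parties; is a worker-owned cooperative (not: is a registered nonprofit) → Municipal Permit not required.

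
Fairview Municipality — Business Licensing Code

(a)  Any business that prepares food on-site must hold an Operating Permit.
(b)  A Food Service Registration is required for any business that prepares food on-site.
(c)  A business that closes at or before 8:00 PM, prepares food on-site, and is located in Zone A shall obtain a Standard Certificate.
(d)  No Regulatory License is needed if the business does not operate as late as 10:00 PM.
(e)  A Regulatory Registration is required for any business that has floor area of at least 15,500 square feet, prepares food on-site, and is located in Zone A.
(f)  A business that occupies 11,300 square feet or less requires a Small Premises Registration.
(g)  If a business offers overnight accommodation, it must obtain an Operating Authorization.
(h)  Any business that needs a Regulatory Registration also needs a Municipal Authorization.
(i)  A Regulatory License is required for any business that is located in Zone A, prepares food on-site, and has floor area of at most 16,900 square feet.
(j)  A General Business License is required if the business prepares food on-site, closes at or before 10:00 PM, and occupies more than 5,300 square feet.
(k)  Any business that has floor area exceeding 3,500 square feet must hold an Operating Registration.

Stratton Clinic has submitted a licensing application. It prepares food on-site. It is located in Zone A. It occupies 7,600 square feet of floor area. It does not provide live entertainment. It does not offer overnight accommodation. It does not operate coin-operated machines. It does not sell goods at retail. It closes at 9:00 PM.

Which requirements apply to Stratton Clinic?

(a) prepares food on-site → Operating Permit required.
(b) prepares food on-site → Food Service Registration required.
(c) closes 9:00 PM, after 8:00 PM; prepares food on-site; is located in Zone A → Standard Certificate not required.
(d) closes 9:00 PM, at/before 10:00 PM → exempt from Regulatory License.
(e) floor area 7,600 square feet < 15,500 square feet; prepares food on-site; is located in Zone A → Regulatory Registration not required.
(f) floor area 7,600 square feet ≤ 11,300 square feet → Small Premises Registration required.
(g) does not offer overnight accommodation → Operating Authorization not required.
(h) Regulatory Registration is not required → no effect.
(i) is located in Zone A; prepares food on-site; floor area 7,600 square feet ≤ 16,900 square feet → Regulatory License required.
(j) prepares food on-site; closes 9:00 PM, at/before 10:00 PM; floor area 7,600 square feet > 5,300 square feet → General Business License required.
(k) floor area 7,600 square feet > 3,500 square feet → Operating Registration required.

Food Service Registration, General Business License, Operating Permit, Operating Registration, Small Premises Registration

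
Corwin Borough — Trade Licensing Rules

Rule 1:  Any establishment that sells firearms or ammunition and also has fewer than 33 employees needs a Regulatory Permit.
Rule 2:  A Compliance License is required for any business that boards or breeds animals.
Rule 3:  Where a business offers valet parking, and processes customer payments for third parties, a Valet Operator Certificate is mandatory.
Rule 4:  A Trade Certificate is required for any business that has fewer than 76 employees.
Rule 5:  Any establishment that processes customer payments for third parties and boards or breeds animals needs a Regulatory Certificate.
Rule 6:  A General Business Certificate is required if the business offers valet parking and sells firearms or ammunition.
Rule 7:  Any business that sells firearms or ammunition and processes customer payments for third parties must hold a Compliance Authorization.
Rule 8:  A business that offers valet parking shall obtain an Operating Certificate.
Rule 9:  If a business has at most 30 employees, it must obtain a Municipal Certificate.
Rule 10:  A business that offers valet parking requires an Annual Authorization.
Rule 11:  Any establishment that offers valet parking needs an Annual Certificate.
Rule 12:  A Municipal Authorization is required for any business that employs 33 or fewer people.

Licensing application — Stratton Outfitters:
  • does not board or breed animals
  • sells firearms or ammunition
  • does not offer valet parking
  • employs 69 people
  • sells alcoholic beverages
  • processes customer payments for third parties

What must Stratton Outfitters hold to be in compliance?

Compliance Authorization, Trade Certificate

Rule 1: sells firearms or ammunition; employees 69 ≥ 33 → Regulatory Permit not required.
Rule 2: does not board or breed animals → Compliance License not required.
Rule 3: does not offer valet parking; processes customer payments for third parties → Valet Operator Certificate not required.
Rule 4: employees 69 < 76 → Trade Certificate required.
Rule 5: processes customer payments for third parties; does not board or breed animals → Regulatory Certificate not required.
Rule 6: does not offer valet parking; sells firearms or ammunition → General Business Certificate not required.
Rule 7: sells firearms or ammunition; processes customer payments for third parties → Compliance Authorization required.
Rule 8: does not offer valet parking → Operating Certificate not required.
Rule 9: employees 69 > 30 → Municipal Certificate not required.
Rule 10: does not offer valet parking → Annual Authorization not required.
Rule 11: does not offer valet parking → Annual Certificate not required.
Rule 12: employees 69 > 33 → Municipal Authorization not required.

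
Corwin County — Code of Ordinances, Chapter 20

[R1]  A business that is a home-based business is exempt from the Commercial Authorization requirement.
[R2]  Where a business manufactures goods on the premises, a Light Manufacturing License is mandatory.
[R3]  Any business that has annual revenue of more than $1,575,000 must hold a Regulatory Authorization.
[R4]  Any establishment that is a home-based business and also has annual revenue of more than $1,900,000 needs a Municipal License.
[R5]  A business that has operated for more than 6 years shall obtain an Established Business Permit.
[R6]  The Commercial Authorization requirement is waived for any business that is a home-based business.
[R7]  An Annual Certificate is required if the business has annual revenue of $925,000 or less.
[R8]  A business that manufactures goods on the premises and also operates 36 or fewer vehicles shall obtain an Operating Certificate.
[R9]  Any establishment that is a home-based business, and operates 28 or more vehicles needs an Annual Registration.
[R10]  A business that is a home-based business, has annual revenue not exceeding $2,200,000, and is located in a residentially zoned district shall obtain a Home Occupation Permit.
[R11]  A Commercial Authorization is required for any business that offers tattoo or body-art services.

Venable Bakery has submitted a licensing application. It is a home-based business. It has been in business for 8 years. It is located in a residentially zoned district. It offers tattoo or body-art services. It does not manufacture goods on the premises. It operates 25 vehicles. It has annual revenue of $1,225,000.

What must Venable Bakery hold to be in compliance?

Established Business Permit, Home Occupation Permit

[R1] is a home-based business → exempt from Commercial Authorization.
[R2] does not manufacture goods on the premises → Light Manufacturing License not required.
[R3] revenue $1,225,000 ≤ $1,575,000 → Regulatory Authorization not required.
[R4] is a home-based business; revenue $1,225,000 ≤ $1,900,000 → Municipal License not required.
[R5] years in business 8 > 6 → Established Business Permit required.
[R6] is a home-based business → exempt from Commercial Authorization.
[R7] revenue $1,225,000 > $925,000 → Annual Certificate not required.
[R8] does not manufacture goods on the premises; vehicles 25 ≤ 36 → Operating Certificate not required.
[R9] is a home-based business; vehicles 25 < 28 → Annual Registration not required.
[R10] is a home-based business; revenue $1,225,000 ≤ $2,200,000; is located in a residentially zoned district → Home Occupation Permit required.
[R11] offers tattoo or body-art services → Commercial Authorization required.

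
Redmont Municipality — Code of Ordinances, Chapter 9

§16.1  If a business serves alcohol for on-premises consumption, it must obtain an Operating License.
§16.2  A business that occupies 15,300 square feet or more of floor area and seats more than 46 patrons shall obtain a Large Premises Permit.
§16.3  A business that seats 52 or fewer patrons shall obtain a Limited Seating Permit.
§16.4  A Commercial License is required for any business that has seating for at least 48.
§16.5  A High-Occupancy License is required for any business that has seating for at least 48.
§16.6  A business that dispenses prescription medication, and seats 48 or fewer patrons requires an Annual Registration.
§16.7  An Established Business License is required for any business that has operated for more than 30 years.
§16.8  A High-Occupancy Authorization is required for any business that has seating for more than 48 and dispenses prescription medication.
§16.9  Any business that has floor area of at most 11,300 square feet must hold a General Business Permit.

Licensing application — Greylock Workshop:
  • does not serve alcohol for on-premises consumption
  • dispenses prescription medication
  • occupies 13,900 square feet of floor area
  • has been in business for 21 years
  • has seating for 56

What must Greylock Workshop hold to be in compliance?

§16.1 does not serve alcohol for on-premises consumption → Operating License not required.
§16.2 floor area 13,900 square feet < 15,300 square feet; seating 56 > 46 → Large Premises Permit not required.
§16.3 seating 56 > 52 → Limited Seating Permit not required.
§16.4 seating 56 ≥ 48 → Commercial License required.
§16.5 seating 56 ≥ 48 → High-Occupancy License required.
§16.6 dispenses prescription medication; seating 56 > 48 → Annual Registration not required.
§16.7 years in business 21 ≤ 30 → Established Business License not required.
§16.8 seating 56 > 48; dispenses prescription medication → High-Occupancy Authorization required.
§16.9 floor area 13,900 square feet > 11,300 square feet → General Business Permit not required.

Commercial License, High-Occupancy Authorization, High-Occupancy License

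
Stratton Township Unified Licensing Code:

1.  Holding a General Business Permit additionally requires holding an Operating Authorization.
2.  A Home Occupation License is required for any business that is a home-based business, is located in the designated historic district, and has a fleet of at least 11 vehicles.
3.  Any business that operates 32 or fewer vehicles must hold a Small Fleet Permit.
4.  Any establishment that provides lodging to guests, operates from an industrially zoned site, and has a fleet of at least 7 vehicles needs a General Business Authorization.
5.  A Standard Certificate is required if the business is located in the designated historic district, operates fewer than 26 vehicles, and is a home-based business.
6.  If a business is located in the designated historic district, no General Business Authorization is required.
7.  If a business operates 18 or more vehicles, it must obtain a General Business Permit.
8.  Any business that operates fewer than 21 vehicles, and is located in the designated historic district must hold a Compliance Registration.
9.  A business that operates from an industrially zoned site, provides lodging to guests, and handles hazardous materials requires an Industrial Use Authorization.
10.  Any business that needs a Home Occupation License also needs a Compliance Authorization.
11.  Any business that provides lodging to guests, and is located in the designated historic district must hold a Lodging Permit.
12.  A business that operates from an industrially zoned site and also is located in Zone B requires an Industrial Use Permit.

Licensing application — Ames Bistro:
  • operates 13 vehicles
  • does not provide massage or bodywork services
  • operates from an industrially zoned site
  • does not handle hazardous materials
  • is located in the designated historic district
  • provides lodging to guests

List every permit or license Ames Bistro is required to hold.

1. General Business Permit is not required → no effect.
2. operates from an industrially zoned site (not: is a home-based business); is located in the designated historic district; vehicles 13 ≥ 11 → Home Occupation License not required.
3. vehicles 13 ≤ 32 → Small Fleet Permit required.
4. provides lodging to guests; operates from an industrially zoned site; vehicles 13 ≥ 7 → General Business Authorization required.
5. is located in the designated historic district; vehicles 13 < 26; operates from an industrially zoned site (not: is a home-based business) → Standard Certificate not required.
6. is located in the designated historic district → exempt from General Business Authorization.
7. vehicles 13 < 18 → General Business Permit not required.
8. vehicles 13 < 21; is located in the designated historic district → Compliance Registration required.
9. operates from an industrially zoned site; provides lodging to guests; does not handle hazardous materials → Industrial Use Authorization not required.
10. Home Occupation License is not required → no effect.
11. provides lodging to guests; is located in the designated historic district → Lodging Permit required.
12. operates from an industrially zoned site; is located in the designated historic district (not: is located in Zone B) → Industrial Use Permit not required.

Compliance Registration, Lodging Permit, Small Fleet Permit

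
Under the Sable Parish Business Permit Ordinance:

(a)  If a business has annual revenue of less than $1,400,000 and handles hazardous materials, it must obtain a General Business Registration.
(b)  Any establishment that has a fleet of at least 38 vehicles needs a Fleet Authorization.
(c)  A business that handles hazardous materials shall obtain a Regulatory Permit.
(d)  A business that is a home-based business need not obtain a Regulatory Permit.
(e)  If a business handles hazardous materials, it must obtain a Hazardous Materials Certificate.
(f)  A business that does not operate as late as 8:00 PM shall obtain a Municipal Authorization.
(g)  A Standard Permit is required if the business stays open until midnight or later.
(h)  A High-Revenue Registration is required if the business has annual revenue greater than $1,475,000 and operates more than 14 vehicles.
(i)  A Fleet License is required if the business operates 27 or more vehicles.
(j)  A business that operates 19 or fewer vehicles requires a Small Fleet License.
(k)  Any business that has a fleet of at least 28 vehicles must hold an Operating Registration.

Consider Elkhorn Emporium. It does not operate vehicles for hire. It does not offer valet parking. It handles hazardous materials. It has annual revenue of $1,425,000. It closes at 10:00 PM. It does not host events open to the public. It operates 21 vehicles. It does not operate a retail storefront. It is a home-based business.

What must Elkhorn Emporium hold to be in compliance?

(a) revenue $1,425,000 ≥ $1,400,000; handles hazardous materials → General Business Registration not required.
(b) vehicles 21 < 38 → Fleet Authorization not required.
(c) handles hazardous materials → Regulatory Permit required.
(d) is a home-based business → exempt from Regulatory Permit.
(e) handles hazardous materials → Hazardous Materials Certificate required.
(f) closes 10:00 PM, after 8:00 PM → Municipal Authorization not required.
(g) closes 10:00 PM, at/before midnight → Standard Permit not required.
(h) revenue $1,425,000 ≤ $1,475,000; vehicles 21 > 14 → High-Revenue Registration not required.
(i) vehicles 21 < 27 → Fleet License not required.
(j) vehicles 21 > 19 → Small Fleet License not required.
(k) vehicles 21 < 28 → Operating Registration not required.

Hazardous Materials Certificate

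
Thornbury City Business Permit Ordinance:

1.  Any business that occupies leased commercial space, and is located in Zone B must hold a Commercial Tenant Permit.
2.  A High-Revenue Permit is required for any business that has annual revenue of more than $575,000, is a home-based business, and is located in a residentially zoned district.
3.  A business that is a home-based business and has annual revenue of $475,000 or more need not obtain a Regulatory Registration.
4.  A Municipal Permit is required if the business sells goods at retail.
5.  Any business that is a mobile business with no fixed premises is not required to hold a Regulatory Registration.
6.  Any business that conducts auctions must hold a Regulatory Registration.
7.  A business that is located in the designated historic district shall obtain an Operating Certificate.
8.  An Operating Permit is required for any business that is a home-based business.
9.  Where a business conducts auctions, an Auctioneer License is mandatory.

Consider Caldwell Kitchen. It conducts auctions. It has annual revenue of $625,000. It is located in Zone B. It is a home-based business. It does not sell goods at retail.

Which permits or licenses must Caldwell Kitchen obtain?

Auctioneer License, Operating Permit

1. is a home-based business (not: occupies leased commercial space); is located in Zone B → Commercial Tenant Permit not required.
2. revenue $625,000 > $575,000; is a home-based business; is located in Zone B (not: is located in a residentially zoned district) → High-Revenue Permit not required.
3. is a home-based business; revenue $625,000 ≥ $475,000 → exempt from Regulatory Registration.
4. does not sell goods at retail → Municipal Permit not required.
5. is a home-based business (not: is a mobile business with no fixed premises) → Regulatory Registration exemption does not apply.
6. conducts auctions → Regulatory Registration required.
7. is located in Zone B (not: is located in the designated historic district) → Operating Certificate not required.
8. is a home-based business → Operating Permit required.
9. conducts auctions → Auctioneer License required.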